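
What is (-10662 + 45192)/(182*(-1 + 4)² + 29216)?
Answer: 17265/15427 ≈ 1.1191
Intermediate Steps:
(-10662 + 45192)/(182*(-1 + 4)² + 29216) = 34530/(182*3² + 29216) = 34530/(182*9 + 29216) = 34530/(1638 + 29216) = 34530/30854 = 34530*(1/30854) = 17265/15427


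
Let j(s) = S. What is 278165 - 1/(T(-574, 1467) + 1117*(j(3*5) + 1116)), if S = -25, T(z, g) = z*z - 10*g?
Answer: 426552953744/1533453 ≈ 2.7817e+5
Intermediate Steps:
T(z, g) = z² - 10*g
j(s) = -25
278165 - 1/(T(-574, 1467) + 1117*(j(3*5) + 1116)) = 278165 - 1/(((-574)² - 10*1467) + 1117*(-25 + 1116)) = 278165 - 1/((329476 - 14670) + 1117*1091) = 278165 - 1/(314806 + 1218647) = 278165 - 1/1533453 = 426552953744/1533453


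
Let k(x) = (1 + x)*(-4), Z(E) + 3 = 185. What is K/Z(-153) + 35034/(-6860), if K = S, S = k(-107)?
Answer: -123841/44590 ≈ -2.7773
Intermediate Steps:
Z(E) = 182 (Z(E) = -3 + 185 = 182)
k(x) = -4 - 4*x
S = 424 (S = -4 - 4*(-107) = -4 + 428 = 424)
K = 424
K/Z(-153) + 35034/(-6860) = 424/182 + 35034/(-6860) = 424*(1/182) + 35034*(-1/6860) = 212/91 - 17517/3430 = -123841/44590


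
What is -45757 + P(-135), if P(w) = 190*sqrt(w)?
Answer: -45757 + 570*I*sqrt(15) ≈ -45757.0 + 2207.6*I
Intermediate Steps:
-45757 + P(-135) = -45757 + 190*sqrt(-135) = -45757 + 190*(3*I*sqrt(15)) = -45757 + 570*I*sqrt(15)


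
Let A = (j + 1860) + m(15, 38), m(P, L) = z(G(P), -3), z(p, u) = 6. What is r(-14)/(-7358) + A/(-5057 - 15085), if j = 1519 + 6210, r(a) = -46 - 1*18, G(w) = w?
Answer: -34655461/74102418 ≈ -0.46767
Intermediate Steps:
m(P, L) = 6
r(a) = -64 (r(a) = -46 - 18 = -64)
j = 7729
A = 9595 (A = (7729 + 1860) + 6 = 9589 + 6 = 9595)
r(-14)/(-7358) + A/(-5057 - 15085) = -64/(-7358) + 9595/(-5057 - 15085) = -64*(-1/7358) + 9595/(-20142) = 32/3679 + 9595*(-1/20142) = 32/3679 - 9595/20142 = -34655461/74102418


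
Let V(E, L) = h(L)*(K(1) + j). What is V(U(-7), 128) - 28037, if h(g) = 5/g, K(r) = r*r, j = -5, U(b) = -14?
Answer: -897189/32 ≈ -28037.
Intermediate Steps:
K(r) = r²
V(E, L) = -20/L (V(E, L) = (5/L)*(1² - 5) = (5/L)*(1 - 5) = (5/L)*(-4) = -20/L)
V(U(-7), 128) - 28037 = -20/128 - 28037 = -20*1/128 - 28037 = -5/32 - 28037 = -897189/32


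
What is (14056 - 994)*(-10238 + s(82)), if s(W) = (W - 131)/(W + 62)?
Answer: -3209596817/24 ≈ -1.3373e+8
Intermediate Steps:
s(W) = (-131 + W)/(62 + W)
(14056 - 994)*(-10238 + s(82)) = (14056 - 994)*(-10238 + (-131 + 82)/(62 + 82)) = 13062*(-10238 - 49/144) = 13062*(-1474321/144) = -3209596817/24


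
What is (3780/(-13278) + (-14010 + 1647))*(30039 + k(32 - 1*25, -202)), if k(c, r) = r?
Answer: -816338798313/2213 ≈ -3.6888e+8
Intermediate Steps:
(3780/(-13278) + (-14010 + 1647))*(30039 + k(32 - 1*25, -202)) = (3780/(-13278) + (-14010 + 1647))*(30039 - 202) = (3780*(-1/13278) - 12363)*29837 = (-630/2213 - 12363)*29837 = -27359949/2213*29837 = -816338798313/2213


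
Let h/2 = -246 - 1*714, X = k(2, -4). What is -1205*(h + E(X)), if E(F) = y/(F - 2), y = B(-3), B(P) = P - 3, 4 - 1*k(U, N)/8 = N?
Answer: 71725215/31 ≈ 2.3137e+6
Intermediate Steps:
k(U, N) = 32 - 8*N
B(P) = -3 + P
X = 64 (X = 32 - 8*(-4) = 32 + 32 = 64)
y = -6 (y = -3 - 3 = -6)
h = -1920 (h = 2*(-246 - 1*714) = 2*(-246 - 714) = 2*(-960) = -1920)
E(F) = -6/(-2 + F) (E(F) = -6/(F - 2) = -6/(-2 + F))
-1205*(h + E(X)) = -1205*(-1920 - 6/(-2 + 64)) = -1205*(-1920 - 6/62) = -1205*(-1920 - 6*1/62) = -1205*(-1920 - 3/31) = -1205*(-59523/31) = 71725215/31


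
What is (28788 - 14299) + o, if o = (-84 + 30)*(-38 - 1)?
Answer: 16595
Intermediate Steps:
o = 2106 (o = -54*(-39) = 2106)
(28788 - 14299) + o = (28788 - 14299) + 2106 = 14489 + 2106 = 16595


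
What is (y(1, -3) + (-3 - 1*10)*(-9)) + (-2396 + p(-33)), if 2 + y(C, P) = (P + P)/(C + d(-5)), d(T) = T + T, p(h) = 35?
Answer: -6736/3 ≈ -2245.3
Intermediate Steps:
d(T) = 2*T
y(C, P) = -2 + 2*P/(-10 + C) (y(C, P) = -2 + (P + P)/(C + 2*(-5)) = -2 + (2*P)/(C - 10) = -2 + (2*P)/(-10 + C) = -2 + 2*P/(-10 + C))
(y(1, -3) + (-3 - 1*10)*(-9)) + (-2396 + p(-33)) = (2*(10 - 3 - 1*1)/(-10 + 1) + (-3 - 1*10)*(-9)) + (-2396 + 35) = (2*(10 - 3 - 1)/(-9) + (-3 - 10)*(-9)) - 2361 = (2*(-1/9)*6 - 13*(-9)) - 2361 = (-4/3 + 117) - 2361 = 347/3 - 2361 = -6736/3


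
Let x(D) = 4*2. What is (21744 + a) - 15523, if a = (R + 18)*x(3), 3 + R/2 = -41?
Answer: 5661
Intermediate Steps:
R = -88 (R = -6 + 2*(-41) = -6 - 82 = -88)
x(D) = 8
a = -560 (a = (-88 + 18)*8 = -70*8 = -560)
(21744 + a) - 15523 = (21744 - 560) - 15523 = 21184 - 15523 = 5661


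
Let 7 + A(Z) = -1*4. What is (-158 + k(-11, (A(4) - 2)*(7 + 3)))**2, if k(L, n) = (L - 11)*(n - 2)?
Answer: 7540516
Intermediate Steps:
A(Z) = -11 (A(Z) = -7 - 1*4 = -7 - 4 = -11)
k(L, n) = (-11 + L)*(-2 + n)
(-158 + k(-11, (A(4) - 2)*(7 + 3)))**2 = (-158 + (22 - 11*(-11 - 2)*(7 + 3) - 2*(-11) - 11*(-11 - 2)*(7 + 3)))**2 = (-158 + (22 - (-143)*10 + 22 - (-143)*10))**2 = (-158 + (22 - 11*(-130) + 22 - 11*(-130)))**2 = (-158 + (22 + 1430 + 22 + 1430))**2 = (-158 + 2904)**2 = 2746**2 = 7540516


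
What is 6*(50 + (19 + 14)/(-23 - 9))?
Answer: 4701/16 ≈ 293.81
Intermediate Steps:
6*(50 + (19 + 14)/(-23 - 9)) = 6*(50 + 33/(-32)) = 6*(50 + 33*(-1/32)) = 6*(50 - 33/32) = 6*(1567/32) = 4701/16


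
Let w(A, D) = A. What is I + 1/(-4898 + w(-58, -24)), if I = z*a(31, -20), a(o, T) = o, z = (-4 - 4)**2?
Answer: 9832703/4956 ≈ 1984.0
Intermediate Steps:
z = 64 (z = (-8)**2 = 64)
I = 1984 (I = 64*31 = 1984)
I + 1/(-4898 + w(-58, -24)) = 1984 + 1/(-4898 - 58) = 1984 + 1/(-4956) = 1984 - 1/4956 = 9832703/4956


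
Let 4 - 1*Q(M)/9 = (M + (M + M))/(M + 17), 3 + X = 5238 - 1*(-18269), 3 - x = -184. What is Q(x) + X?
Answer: 94061/4 ≈ 23515.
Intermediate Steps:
x = 187 (x = 3 - 1*(-184) = 3 + 184 = 187)
X = 23504 (X = -3 + (5238 - 1*(-18269)) = -3 + (5238 + 18269) = -3 + 23507 = 23504)
Q(M) = 36 - 27*M/(17 + M) (Q(M) = 36 - 9*(M + (M + M))/(M + 17) = 36 - 9*(M + 2*M)/(17 + M) = 36 - 9*3*M/(17 + M) = 36 - 27*M/(17 + M))
Q(x) + X = 9*(68 + 187)/(17 + 187) + 23504 = 9*255/204 + 23504 = 9*(1/204)*255 + 23504 = 45/4 + 23504 = 94061/4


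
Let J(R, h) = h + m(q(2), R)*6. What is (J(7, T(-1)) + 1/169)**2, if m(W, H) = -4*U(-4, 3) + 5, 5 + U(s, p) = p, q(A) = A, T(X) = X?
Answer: 169364196/28561 ≈ 5929.9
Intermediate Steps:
U(s, p) = -5 + p
m(W, H) = 13 (m(W, H) = -4*(-5 + 3) + 5 = -4*(-2) + 5 = 8 + 5 = 13)
J(R, h) = 78 + h (J(R, h) = h + 13*6 = h + 78 = 78 + h)
(J(7, T(-1)) + 1/169)**2 = ((78 - 1) + 1/169)**2 = (77 + 1/169)**2 = (13014/169)**2 = 169364196/28561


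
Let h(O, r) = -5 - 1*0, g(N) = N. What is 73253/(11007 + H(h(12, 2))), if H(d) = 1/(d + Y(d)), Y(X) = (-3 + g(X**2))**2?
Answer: 35088187/5272354 ≈ 6.6551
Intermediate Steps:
Y(X) = (-3 + X**2)**2
h(O, r) = -5 (h(O, r) = -5 + 0 = -5)
H(d) = 1/(d + (-3 + d**2)**2)
73253/(11007 + H(h(12, 2))) = 73253/(11007 + 1/(-5 + (-3 + (-5)**2)**2)) = 73253/(11007 + 1/(-5 + (-3 + 25)**2)) = 73253/(11007 + 1/(-5 + 22**2)) = 73253/(11007 + 1/(-5 + 484)) = 73253/(11007 + 1/479) = 73253/(5272354/479) = 73253*(479/5272354) = 35088187/5272354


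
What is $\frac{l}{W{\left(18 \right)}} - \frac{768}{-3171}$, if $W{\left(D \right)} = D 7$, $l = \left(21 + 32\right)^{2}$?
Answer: $\frac{428767}{19026} \approx 22.536$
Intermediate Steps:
$l = 2809$ ($l = 53^{2} = 2809$)
$W{\left(D \right)} = 7 D$
$\frac{l}{W{\left(18 \right)}} - \frac{768}{-3171} = \frac{2809}{7 \cdot 18} - \frac{768}{-3171} = \frac{2809}{126} - - \frac{256}{1057} = 2809 \cdot \frac{1}{126} + \frac{256}{1057} = \frac{2809}{126} + \frac{256}{1057} = \frac{428767}{19026}$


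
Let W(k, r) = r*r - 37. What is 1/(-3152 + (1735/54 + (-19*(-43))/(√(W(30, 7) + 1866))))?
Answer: -149870034/467558004817 - 20898*√1878/467558004817 ≈ -0.00032247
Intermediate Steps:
W(k, r) = -37 + r² (W(k, r) = r² - 37 = -37 + r²)
1/(-3152 + (1735/54 + (-19*(-43))/(√(W(30, 7) + 1866)))) = 1/(-3152 + (1735/54 + (-19*(-43))/(√((-37 + 7²) + 1866)))) = 1/(-3152 + (1735*(1/54) + 817/(√((-37 + 49) + 1866)))) = 1/(-3152 + (1735/54 + 817/(√(12 + 1866)))) = 1/(-3152 + (1735/54 + 817/(√1878))) = 1/(-3152 + (1735/54 + 817*(√1878/1878))) = 1/(-3152 + (1735/54 + 817*√1878/1878)) = 1/(-168473/54 + 817*√1878/1878)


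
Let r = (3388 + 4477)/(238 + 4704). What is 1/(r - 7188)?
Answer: -4942/35515231 ≈ -0.00013915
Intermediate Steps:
r = 7865/4942 ≈ 1.5915
1/(r - 7188) = 1/(7865/4942 - 7188) = 1/(-35515231/4942) = -4942/35515231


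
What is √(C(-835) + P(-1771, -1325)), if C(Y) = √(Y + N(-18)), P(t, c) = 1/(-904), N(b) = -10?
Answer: √(-226 + 2655952*I*√5)/452 ≈ 3.8123 + 3.8125*I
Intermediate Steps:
P(t, c) = -1/904
C(Y) = √(-10 + Y) (C(Y) = √(Y - 10) = √(-10 + Y))
√(C(-835) + P(-1771, -1325)) = √(√(-10 - 835) - 1/904) = √(√(-845) - 1/904) = √(13*I*√5 - 1/904) = √(-1/904 + 13*I*√5)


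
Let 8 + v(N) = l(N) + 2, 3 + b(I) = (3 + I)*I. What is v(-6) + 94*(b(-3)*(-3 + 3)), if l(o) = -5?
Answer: -11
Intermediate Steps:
b(I) = -3 + I*(3 + I) (b(I) = -3 + (3 + I)*I = -3 + I*(3 + I))
v(N) = -11 (v(N) = -8 + (-5 + 2) = -8 - 3 = -11)
v(-6) + 94*(b(-3)*(-3 + 3)) = -11 + 94*((-3 + (-3)² + 3*(-3))*(-3 + 3)) = -11 + 94*((-3 + 9 - 9)*0) = -11 + 94*(-3*0) = -11 + 94*0 = -11 + 0 = -11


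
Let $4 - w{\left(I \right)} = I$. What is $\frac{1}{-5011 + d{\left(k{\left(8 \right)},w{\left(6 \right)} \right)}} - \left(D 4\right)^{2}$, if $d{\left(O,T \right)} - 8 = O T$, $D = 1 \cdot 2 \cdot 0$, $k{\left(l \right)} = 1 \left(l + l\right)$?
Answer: $- \frac{1}{5035} \approx -0.00019861$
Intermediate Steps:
$w{\left(I \right)} = 4 - I$
$k{\left(l \right)} = 2 l$ ($k{\left(l \right)} = 1 \cdot 2 l = 2 l$)
$D = 0$ ($D = 2 \cdot 0 = 0$)
$d{\left(O,T \right)} = 8 + O T$
$\frac{1}{-5011 + d{\left(k{\left(8 \right)},w{\left(6 \right)} \right)}} - \left(D 4\right)^{2} = \frac{1}{-5011 + \left(8 + 2 \cdot 8 \left(4 - 6\right)\right)} - \left(0 \cdot 4\right)^{2} = \frac{1}{-5011 + \left(8 + 16 \left(4 - 6\right)\right)} - 0^{2} = \frac{1}{-5011 + \left(8 + 16 \left(-2\right)\right)} - 0 = \frac{1}{-5011 + \left(8 - 32\right)} + 0 = \frac{1}{-5011 - 24} + 0 = \frac{1}{-5035} + 0 = - \frac{1}{5035} + 0 = - \frac{1}{5035}$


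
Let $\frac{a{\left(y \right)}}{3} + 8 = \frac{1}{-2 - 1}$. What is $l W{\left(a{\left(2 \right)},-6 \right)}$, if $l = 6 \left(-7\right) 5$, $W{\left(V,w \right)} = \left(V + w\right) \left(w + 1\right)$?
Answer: $-32550$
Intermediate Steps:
$a{\left(y \right)} = -25$ ($a{\left(y \right)} = -24 + \frac{3}{-2 - 1} = -24 + \frac{3}{-3} = -24 + 3 \left(- \frac{1}{3}\right) = -24 - 1 = -25$)
$W{\left(V,w \right)} = \left(1 + w\right) \left(V + w\right)$ ($W{\left(V,w \right)} = \left(V + w\right) \left(1 + w\right) = \left(1 + w\right) \left(V + w\right)$)
$l = -210$ ($l = \left(-42\right) 5 = -210$)
$l W{\left(a{\left(2 \right)},-6 \right)} = - 210 \left(-25 - 6 + \left(-6\right)^{2} - -150\right) = - 210 \left(-25 - 6 + 36 + 150\right) = \left(-210\right) 155 = -32550$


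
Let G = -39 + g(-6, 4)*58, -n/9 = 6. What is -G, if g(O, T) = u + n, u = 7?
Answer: 2765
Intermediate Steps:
n = -54 (n = -9*6 = -54)
g(O, T) = -47 (g(O, T) = 7 - 54 = -47)
G = -2765 (G = -39 - 47*58 = -39 - 2726 = -2765)
-G = -1*(-2765) = 2765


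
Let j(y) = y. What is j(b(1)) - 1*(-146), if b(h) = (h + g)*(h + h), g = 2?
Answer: 152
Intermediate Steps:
b(h) = 2*h*(2 + h) (b(h) = (h + 2)*(h + h) = (2 + h)*(2*h) = 2*h*(2 + h))
j(b(1)) - 1*(-146) = 2*1*(2 + 1) - 1*(-146) = 2*1*3 + 146 = 6 + 146 = 152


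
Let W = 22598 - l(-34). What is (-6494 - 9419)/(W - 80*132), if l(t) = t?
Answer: -15913/12072 ≈ -1.3182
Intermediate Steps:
W = 22632 (W = 22598 - 1*(-34) = 22598 + 34 = 22632)
(-6494 - 9419)/(W - 80*132) = (-6494 - 9419)/(22632 - 80*132) = -15913/(22632 - 10560) = -15913/12072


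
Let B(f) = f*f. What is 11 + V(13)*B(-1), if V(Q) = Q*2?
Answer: 37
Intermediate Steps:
V(Q) = 2*Q
B(f) = f²
11 + V(13)*B(-1) = 11 + (2*13)*(-1)² = 11 + 26*1 = 11 + 26 = 37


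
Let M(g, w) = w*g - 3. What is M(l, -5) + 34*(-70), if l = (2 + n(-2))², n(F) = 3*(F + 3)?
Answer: -2508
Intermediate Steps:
n(F) = 9 + 3*F (n(F) = 3*(3 + F) = 9 + 3*F)
l = 25 (l = (2 + (9 + 3*(-2)))² = (2 + (9 - 6))² = (2 + 3)² = 5² = 25)
M(g, w) = -3 + g*w (M(g, w) = g*w - 3 = -3 + g*w)
M(l, -5) + 34*(-70) = (-3 + 25*(-5)) + 34*(-70) = (-3 - 125) - 2380 = -128 - 2380 = -2508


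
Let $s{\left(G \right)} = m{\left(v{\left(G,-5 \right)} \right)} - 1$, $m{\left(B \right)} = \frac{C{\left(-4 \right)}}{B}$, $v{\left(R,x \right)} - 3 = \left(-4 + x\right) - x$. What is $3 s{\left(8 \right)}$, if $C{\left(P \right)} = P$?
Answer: $9$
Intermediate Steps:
$v{\left(R,x \right)} = -1$ ($v{\left(R,x \right)} = 3 + \left(\left(-4 + x\right) - x\right) = 3 - 4 = -1$)
$m{\left(B \right)} = - \frac{4}{B}$
$s{\left(G \right)} = 3$ ($s{\left(G \right)} = - \frac{4}{-1} - 1 = \left(-4\right) \left(-1\right) - 1 = 4 - 1 = 3$)
$3 s{\left(8 \right)} = 3 \cdot 3 = 9$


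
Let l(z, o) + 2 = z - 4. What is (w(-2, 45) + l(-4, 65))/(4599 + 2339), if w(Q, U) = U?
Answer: 35/6938 ≈ 0.0050447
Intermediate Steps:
l(z, o) = -6 + z (l(z, o) = -2 + (z - 4) = -2 + (-4 + z) = -6 + z)
(w(-2, 45) + l(-4, 65))/(4599 + 2339) = (45 + (-6 - 4))/(4599 + 2339) = (45 - 10)/6938 = 35*(1/6938) = 35/6938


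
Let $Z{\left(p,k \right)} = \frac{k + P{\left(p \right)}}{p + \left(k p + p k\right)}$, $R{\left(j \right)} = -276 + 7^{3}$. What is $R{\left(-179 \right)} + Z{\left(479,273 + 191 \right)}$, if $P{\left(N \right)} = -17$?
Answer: $\frac{29814844}{444991} \approx 67.001$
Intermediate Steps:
$R{\left(j \right)} = 67$ ($R{\left(j \right)} = -276 + 343 = 67$)
$Z{\left(p,k \right)} = \frac{-17 + k}{p + 2 k p}$ ($Z{\left(p,k \right)} = \frac{k - 17}{p + \left(k p + p k\right)} = \frac{-17 + k}{p + \left(k p + k p\right)} = \frac{-17 + k}{p + 2 k p}$)
$R{\left(-179 \right)} + Z{\left(479,273 + 191 \right)} = 67 + \frac{-17 + \left(273 + 191\right)}{479 \left(1 + 2 \left(273 + 191\right)\right)} = 67 + \frac{-17 + 464}{479 \left(1 + 2 \cdot 464\right)} = 67 + \frac{1}{479} \frac{1}{1 + 928} \cdot 447 = 67 + \frac{1}{479} \cdot \frac{1}{929} \cdot 447 = 67 + \frac{447}{444991} = \frac{29814844}{444991}$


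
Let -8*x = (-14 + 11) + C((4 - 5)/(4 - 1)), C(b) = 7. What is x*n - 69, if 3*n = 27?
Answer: -147/2 ≈ -73.500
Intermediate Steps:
n = 9 (n = (1/3)*27 = 9)
x = -1/2 (x = -((-14 + 11) + 7)/8 = -(-3 + 7)/8 = -1/8*4 = -1/2 ≈ -0.50000)
x*n - 69 = -1/2*9 - 69 = -9/2 - 69 = -147/2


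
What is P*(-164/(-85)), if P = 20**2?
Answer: 13120/17 ≈ 771.76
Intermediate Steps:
P = 400
P*(-164/(-85)) = 400*(-164/(-85)) = 400*(-164*(-1/85)) = 400*(164/85) = 13120/17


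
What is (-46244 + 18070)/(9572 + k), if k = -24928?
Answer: 14087/7678 ≈ 1.8347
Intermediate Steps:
(-46244 + 18070)/(9572 + k) = (-46244 + 18070)/(9572 - 24928) = -28174/(-15356) = -28174*(-1/15356) = 14087/7678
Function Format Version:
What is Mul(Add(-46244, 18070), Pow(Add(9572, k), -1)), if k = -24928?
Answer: Rational(14087, 7678) ≈ 1.8347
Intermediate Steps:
Mul(Add(-46244, 18070), Pow(Add(9572, k), -1)) = Mul(Add(-46244, 18070), Pow(Add(9572, -24928), -1)) = Mul(-28174, Pow(-15356, -1)) = Mul(-28174, Rational(-1, 15356)) = Rational(14087, 7678)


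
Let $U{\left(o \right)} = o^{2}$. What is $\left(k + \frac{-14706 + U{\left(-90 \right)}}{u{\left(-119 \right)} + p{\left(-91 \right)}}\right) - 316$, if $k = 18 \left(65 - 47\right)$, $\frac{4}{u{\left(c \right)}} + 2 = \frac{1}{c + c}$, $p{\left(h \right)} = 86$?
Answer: $- \frac{1415251}{20035} \approx -70.639$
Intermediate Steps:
$u{\left(c \right)} = \frac{4}{-2 + \frac{1}{2 c}}$ ($u{\left(c \right)} = \frac{4}{-2 + \frac{1}{c + c}} = \frac{4}{-2 + \frac{1}{2 c}}$)
$k = 324$ ($k = 18 \cdot 18 = 324$)
$\left(k + \frac{-14706 + U{\left(-90 \right)}}{u{\left(-119 \right)} + p{\left(-91 \right)}}\right) - 316 = \left(324 + \frac{-14706 + \left(-90\right)^{2}}{\left(-8\right) \left(-119\right) \frac{1}{-1 + 4 \left(-119\right)} + 86}\right) - 316 = \left(324 + \frac{-14706 + 8100}{\left(-8\right) \left(-119\right) \frac{1}{-1 - 476} + 86}\right) - 316 = \left(324 - \frac{6606}{\left(-8\right) \left(-119\right) \frac{1}{-477} + 86}\right) - 316 = \left(324 - \frac{6606}{\left(-8\right) \left(-119\right) \left(- \frac{1}{477}\right) + 86}\right) - 316 = \left(324 - \frac{6606}{- \frac{952}{477} + 86}\right) - 316 = \left(324 - \frac{6606}{\frac{40070}{477}}\right) - 316 = \left(324 - \frac{1575531}{20035}\right) - 316 = \frac{4915809}{20035} - 316 = - \frac{1415251}{20035}$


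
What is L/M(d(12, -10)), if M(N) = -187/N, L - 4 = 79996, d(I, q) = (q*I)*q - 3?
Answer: -95760000/187 ≈ -5.1209e+5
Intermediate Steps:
d(I, q) = -3 + I*q**2 (d(I, q) = (I*q)*q - 3 = I*q**2 - 3 = -3 + I*q**2)
L = 80000 (L = 4 + 79996 = 80000)
L/M(d(12, -10)) = 80000/((-187/(-3 + 12*(-10)**2))) = 80000/((-187/(-3 + 12*100))) = 80000/((-187/(-3 + 1200))) = 80000/((-187/1197)) = 80000/((-187*1/1197)) = 80000/(-187/1197) = 80000*(-1197/187) = -95760000/187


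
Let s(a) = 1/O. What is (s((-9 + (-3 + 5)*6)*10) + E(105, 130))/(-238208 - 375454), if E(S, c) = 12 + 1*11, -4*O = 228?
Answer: -655/17489367 ≈ -3.7451e-5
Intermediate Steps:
O = -57 (O = -¼*228 = -57)
E(S, c) = 23 (E(S, c) = 12 + 11 = 23)
s(a) = -1/57 (s(a) = 1/(-57) = -1/57)
(s((-9 + (-3 + 5)*6)*10) + E(105, 130))/(-238208 - 375454) = (-1/57 + 23)/(-238208 - 375454) = (1310/57)/(-613662) = (1310/57)*(-1/613662) = -655/17489367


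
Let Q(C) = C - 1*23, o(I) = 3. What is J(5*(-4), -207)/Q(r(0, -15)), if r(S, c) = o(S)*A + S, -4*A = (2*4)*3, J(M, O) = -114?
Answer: 114/41 ≈ 2.7805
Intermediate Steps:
A = -6 (A = -2*4*3/4 = -2*3 = -¼*24 = -6)
r(S, c) = -18 + S (r(S, c) = 3*(-6) + S = -18 + S)
Q(C) = -23 + C (Q(C) = C - 23 = -23 + C)
J(5*(-4), -207)/Q(r(0, -15)) = -114/(-23 + (-18 + 0)) = -114/(-23 - 18) = -114/(-41) = -114*(-1/41) = 114/41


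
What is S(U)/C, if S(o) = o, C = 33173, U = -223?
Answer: -223/33173 ≈ -0.0067223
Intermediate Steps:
S(U)/C = -223/33173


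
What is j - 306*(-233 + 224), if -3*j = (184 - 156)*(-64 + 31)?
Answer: 3062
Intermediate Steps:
j = 308 (j = -(184 - 156)*(-64 + 31)/3 = -28*(-33)/3 = -1/3*(-924) = 308)
j - 306*(-233 + 224) = 308 - 306*(-233 + 224) = 308 - 306*(-9) = 308 + 2754 = 3062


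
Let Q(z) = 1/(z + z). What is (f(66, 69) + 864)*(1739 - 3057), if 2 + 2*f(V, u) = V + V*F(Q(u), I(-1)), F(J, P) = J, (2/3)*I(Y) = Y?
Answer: -27168593/23 ≈ -1.1812e+6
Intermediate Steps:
Q(z) = 1/(2*z)
I(Y) = 3*Y/2
f(V, u) = -1 + V/2 + V/(4*u) (f(V, u) = -1 + (V + V*(1/(2*u)))/2 = -1 + (V + V/(2*u))/2 = -1 + (V/2 + V/(4*u)) = -1 + V/2 + V/(4*u))
(f(66, 69) + 864)*(1739 - 3057) = ((-1 + (½)*66 + (¼)*66/69) + 864)*(1739 - 3057) = ((-1 + 33 + (¼)*66*(1/69)) + 864)*(-1318) = ((-1 + 33 + 11/46) + 864)*(-1318) = (1483/46 + 864)*(-1318) = (41227/46)*(-1318) = -27168593/23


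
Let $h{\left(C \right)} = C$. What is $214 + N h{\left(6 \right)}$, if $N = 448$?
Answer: $2902$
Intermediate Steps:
$214 + N h{\left(6 \right)} = 214 + 448 \cdot 6 = 214 + 2688 = 2902$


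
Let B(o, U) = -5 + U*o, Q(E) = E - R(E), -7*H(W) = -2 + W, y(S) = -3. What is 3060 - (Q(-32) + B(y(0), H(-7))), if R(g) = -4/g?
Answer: 173655/56 ≈ 3101.0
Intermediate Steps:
H(W) = 2/7 - W/7 (H(W) = -(-2 + W)/7 = 2/7 - W/7)
Q(E) = E + 4/E (Q(E) = E - (-4)/E = E + 4/E)
3060 - (Q(-32) + B(y(0), H(-7))) = 3060 - ((-32 + 4/(-32)) + (-5 + (2/7 - ⅐*(-7))*(-3))) = 3060 - ((-32 + 4*(-1/32)) + (-5 + (2/7 + 1)*(-3))) = 3060 - ((-32 - ⅛) + (-5 + (9/7)*(-3))) = 3060 - (-257/8 + (-5 - 27/7)) = 3060 - (-257/8 - 62/7) = 3060 - 1*(-2295/56) = 3060 + 2295/56 = 173655/56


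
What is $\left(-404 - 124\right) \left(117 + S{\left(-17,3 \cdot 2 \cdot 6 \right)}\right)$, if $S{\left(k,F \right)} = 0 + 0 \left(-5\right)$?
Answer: $-61776$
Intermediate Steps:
$S{\left(k,F \right)} = 0$ ($S{\left(k,F \right)} = 0 + 0 = 0$)
$\left(-404 - 124\right) \left(117 + S{\left(-17,3 \cdot 2 \cdot 6 \right)}\right) = \left(-404 - 124\right) \left(117 + 0\right) = \left(-528\right) 117 = -61776$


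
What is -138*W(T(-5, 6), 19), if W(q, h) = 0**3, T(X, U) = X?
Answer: 0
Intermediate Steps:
W(q, h) = 0
-138*W(T(-5, 6), 19) = -138*0 = 0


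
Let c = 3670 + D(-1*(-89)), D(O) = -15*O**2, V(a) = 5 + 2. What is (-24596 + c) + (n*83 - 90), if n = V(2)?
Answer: -139250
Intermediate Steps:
V(a) = 7
n = 7
c = -115145 (c = 3670 - 15*(-1*(-89))**2 = 3670 - 15*89**2 = 3670 - 15*7921 = 3670 - 118815 = -115145)
(-24596 + c) + (n*83 - 90) = (-24596 - 115145) + (7*83 - 90) = -139741 + (581 - 90) = -139741 + 491 = -139250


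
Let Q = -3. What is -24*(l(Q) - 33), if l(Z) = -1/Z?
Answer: 784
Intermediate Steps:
-24*(l(Q) - 33) = -24*(-1/(-3) - 33) = -24*(-1*(-⅓) - 33) = -24*(⅓ - 33) = -24*(-98/3) = 784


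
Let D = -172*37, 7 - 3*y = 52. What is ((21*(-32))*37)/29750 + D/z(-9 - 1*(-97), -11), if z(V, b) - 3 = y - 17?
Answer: 13471996/61625 ≈ 218.61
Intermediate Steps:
y = -15 (y = 7/3 - 1/3*52 = 7/3 - 52/3 = -15)
D = -6364 (D = -1*6364 = -6364)
z(V, b) = -29 (z(V, b) = 3 + (-15 - 17) = 3 - 32 = -29)
((21*(-32))*37)/29750 + D/z(-9 - 1*(-97), -11) = ((21*(-32))*37)/29750 - 6364/(-29) = -672*37*(1/29750) - 6364*(-1/29) = -24864*1/29750 + 6364/29 = -1776/2125 + 6364/29 = 13471996/61625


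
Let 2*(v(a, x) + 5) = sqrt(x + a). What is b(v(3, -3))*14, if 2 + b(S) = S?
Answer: -98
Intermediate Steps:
v(a, x) = -5 + sqrt(a + x)/2 (v(a, x) = -5 + sqrt(x + a)/2 = -5 + sqrt(a + x)/2)
b(S) = -2 + S
b(v(3, -3))*14 = (-2 + (-5 + sqrt(3 - 3)/2))*14 = (-2 + (-5 + sqrt(0)/2))*14 = (-2 + (-5 + (1/2)*0))*14 = (-2 + (-5 + 0))*14 = (-2 - 5)*14 = -7*14 = -98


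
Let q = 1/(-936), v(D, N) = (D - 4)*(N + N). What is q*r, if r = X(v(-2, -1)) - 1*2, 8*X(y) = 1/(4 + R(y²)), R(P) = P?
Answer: 263/123136 ≈ 0.0021359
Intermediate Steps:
v(D, N) = 2*N*(-4 + D) (v(D, N) = (-4 + D)*(2*N) = 2*N*(-4 + D))
q = -1/936 ≈ -0.0010684
X(y) = 1/(8*(4 + y²))
r = -2367/1184 (r = 1/(8*(4 + (2*(-1)*(-4 - 2))²)) - 1*2 = 1/(8*(4 + (2*(-1)*(-6))²)) - 2 = 1/(8*(4 + 12²)) - 2 = 1/(8*(4 + 144)) - 2 = (⅛)/148 - 2 = (⅛)*(1/148) - 2 = 1/1184 - 2 = -2367/1184 ≈ -1.9992)
q*r = -1/936*(-2367/1184) = 263/123136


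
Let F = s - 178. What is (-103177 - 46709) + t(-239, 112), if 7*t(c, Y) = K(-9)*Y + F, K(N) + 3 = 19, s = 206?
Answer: -149626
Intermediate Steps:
F = 28 (F = 206 - 178 = 28)
K(N) = 16 (K(N) = -3 + 19 = 16)
t(c, Y) = 4 + 16*Y/7 (t(c, Y) = (16*Y + 28)/7 = (28 + 16*Y)/7 = 4 + 16*Y/7)
(-103177 - 46709) + t(-239, 112) = (-103177 - 46709) + (4 + (16/7)*112) = -149886 + (4 + 256) = -149886 + 260 = -149626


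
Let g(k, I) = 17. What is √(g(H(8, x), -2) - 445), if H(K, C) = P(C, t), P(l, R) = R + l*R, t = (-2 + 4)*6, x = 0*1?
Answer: 2*I*√107 ≈ 20.688*I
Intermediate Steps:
x = 0
t = 12 (t = 2*6 = 12)
P(l, R) = R + R*l
H(K, C) = 12 + 12*C (H(K, C) = 12*(1 + C) = 12 + 12*C)
√(g(H(8, x), -2) - 445) = √(17 - 445) = √(-428) = 2*I*√107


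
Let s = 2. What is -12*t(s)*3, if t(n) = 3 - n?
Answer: -36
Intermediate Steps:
-12*t(s)*3 = -12*(3 - 1*2)*3 = -12*(3 - 2)*3 = -12*1*3 = -12*3 = -36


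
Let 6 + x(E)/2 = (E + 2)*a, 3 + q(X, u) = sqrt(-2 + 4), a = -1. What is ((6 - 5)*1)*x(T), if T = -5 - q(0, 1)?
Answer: -12 + 2*sqrt(2) ≈ -9.1716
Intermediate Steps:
q(X, u) = -3 + sqrt(2) (q(X, u) = -3 + sqrt(-2 + 4) = -3 + sqrt(2))
T = -2 - sqrt(2) (T = -5 - (-3 + sqrt(2)) = -5 + (3 - sqrt(2)) = -2 - sqrt(2) ≈ -3.4142)
x(E) = -16 - 2*E (x(E) = -12 + 2*((E + 2)*(-1)) = -12 + 2*((2 + E)*(-1)) = -12 + 2*(-2 - E) = -12 + (-4 - 2*E) = -16 - 2*E)
((6 - 5)*1)*x(T) = ((6 - 5)*1)*(-16 - 2*(-2 - sqrt(2))) = (1*1)*(-16 + (4 + 2*sqrt(2))) = 1*(-12 + 2*sqrt(2)) = -12 + 2*sqrt(2)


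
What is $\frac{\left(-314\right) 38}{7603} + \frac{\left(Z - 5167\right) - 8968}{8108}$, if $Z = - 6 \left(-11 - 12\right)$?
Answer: $- \frac{203163847}{61645124} \approx -3.2957$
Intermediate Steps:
$Z = 138$ ($Z = \left(-6\right) \left(-23\right) = 138$)
$\frac{\left(-314\right) 38}{7603} + \frac{\left(Z - 5167\right) - 8968}{8108} = \frac{\left(-314\right) 38}{7603} + \frac{\left(138 - 5167\right) - 8968}{8108} = \left(-11932\right) \frac{1}{7603} + \left(-5029 - 8968\right) \frac{1}{8108} = - \frac{11932}{7603} - \frac{13997}{8108} = - \frac{203163847}{61645124}$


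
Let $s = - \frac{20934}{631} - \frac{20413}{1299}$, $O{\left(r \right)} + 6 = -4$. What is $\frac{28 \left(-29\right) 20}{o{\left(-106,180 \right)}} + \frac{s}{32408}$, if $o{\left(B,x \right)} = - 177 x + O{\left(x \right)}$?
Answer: $\frac{43011949293545}{84658935618024} \approx 0.50806$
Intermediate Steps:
$O{\left(r \right)} = -10$ ($O{\left(r \right)} = -6 - 4 = -10$)
$o{\left(B,x \right)} = -10 - 177 x$ ($o{\left(B,x \right)} = - 177 x - 10 = -10 - 177 x$)
$s = - \frac{40073869}{819669}$ ($s = \left(-20934\right) \frac{1}{631} - \frac{20413}{1299} = - \frac{20934}{631} - \frac{20413}{1299} = - \frac{40073869}{819669} \approx -48.89$)
$\frac{28 \left(-29\right) 20}{o{\left(-106,180 \right)}} + \frac{s}{32408} = \frac{28 \left(-29\right) 20}{-10 - 31860} - \frac{40073869}{819669 \cdot 32408} = \frac{\left(-812\right) 20}{-10 - 31860} - \frac{40073869}{26563832952} = - \frac{16240}{-31870} - \frac{40073869}{26563832952} = \left(-16240\right) \left(- \frac{1}{31870}\right) - \frac{40073869}{26563832952} = \frac{1624}{3187} - \frac{40073869}{26563832952} = \frac{43011949293545}{84658935618024}$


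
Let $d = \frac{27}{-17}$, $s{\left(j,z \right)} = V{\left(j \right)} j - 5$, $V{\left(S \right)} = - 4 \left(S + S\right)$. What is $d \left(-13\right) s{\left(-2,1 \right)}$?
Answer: $- \frac{12987}{17} \approx -763.94$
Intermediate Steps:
$V{\left(S \right)} = - 8 S$ ($V{\left(S \right)} = - 4 \cdot 2 S = - 8 S$)
$s{\left(j,z \right)} = -5 - 8 j^{2}$ ($s{\left(j,z \right)} = - 8 j j - 5 = - 8 j^{2} - 5 = -5 - 8 j^{2}$)
$d = - \frac{27}{17}$ ($d = 27 \left(- \frac{1}{17}\right) = - \frac{27}{17} \approx -1.5882$)
$d \left(-13\right) s{\left(-2,1 \right)} = \left(- \frac{27}{17}\right) \left(-13\right) \left(-5 - 8 \left(-2\right)^{2}\right) = \frac{351 \left(-5 - 32\right)}{17} = \frac{351}{17} \left(-37\right) = - \frac{12987}{17}$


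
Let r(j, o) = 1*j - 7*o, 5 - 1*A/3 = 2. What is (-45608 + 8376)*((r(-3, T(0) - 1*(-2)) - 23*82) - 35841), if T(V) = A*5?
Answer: 1417012688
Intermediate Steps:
A = 9 (A = 15 - 3*2 = 15 - 6 = 9)
T(V) = 45 (T(V) = 9*5 = 45)
r(j, o) = j - 7*o
(-45608 + 8376)*((r(-3, T(0) - 1*(-2)) - 23*82) - 35841) = (-45608 + 8376)*(((-3 - 7*(45 - 1*(-2))) - 23*82) - 35841) = -37232*(((-3 - 7*(45 + 2)) - 1886) - 35841) = -37232*(((-3 - 7*47) - 1886) - 35841) = -37232*(((-3 - 329) - 1886) - 35841) = -37232*((-332 - 1886) - 35841) = -37232*(-2218 - 35841) = -37232*(-38059) = 1417012688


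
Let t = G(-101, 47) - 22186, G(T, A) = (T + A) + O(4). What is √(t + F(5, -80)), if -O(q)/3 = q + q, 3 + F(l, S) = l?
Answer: I*√22262 ≈ 149.2*I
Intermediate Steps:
F(l, S) = -3 + l
O(q) = -6*q (O(q) = -3*(q + q) = -6*q)
G(T, A) = -24 + A + T (G(T, A) = (T + A) - 6*4 = (A + T) - 24 = -24 + A + T)
t = -22264 (t = (-24 + 47 - 101) - 22186 = -78 - 22186 = -22264)
√(t + F(5, -80)) = √(-22264 + (-3 + 5)) = √(-22264 + 2) = √(-22262) = I*√22262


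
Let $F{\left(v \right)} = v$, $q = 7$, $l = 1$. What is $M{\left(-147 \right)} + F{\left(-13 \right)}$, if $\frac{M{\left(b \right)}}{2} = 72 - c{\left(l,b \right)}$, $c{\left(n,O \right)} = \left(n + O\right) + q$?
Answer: $409$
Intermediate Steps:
$c{\left(n,O \right)} = 7 + O + n$ ($c{\left(n,O \right)} = \left(n + O\right) + 7 = \left(O + n\right) + 7 = 7 + O + n$)
$M{\left(b \right)} = 128 - 2 b$ ($M{\left(b \right)} = 2 \left(72 - \left(7 + b + 1\right)\right) = 2 \left(72 - \left(8 + b\right)\right) = 2 \left(64 - b\right) = 128 - 2 b$)
$M{\left(-147 \right)} + F{\left(-13 \right)} = \left(128 - -294\right) - 13 = \left(128 + 294\right) - 13 = 422 - 13 = 409$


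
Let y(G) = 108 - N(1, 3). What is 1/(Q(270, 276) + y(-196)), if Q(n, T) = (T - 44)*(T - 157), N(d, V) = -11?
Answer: 1/27727 ≈ 3.6066e-5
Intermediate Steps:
Q(n, T) = (-157 + T)*(-44 + T) (Q(n, T) = (-44 + T)*(-157 + T) = (-157 + T)*(-44 + T))
y(G) = 119 (y(G) = 108 - 1*(-11) = 108 + 11 = 119)
1/(Q(270, 276) + y(-196)) = 1/((6908 + 276**2 - 201*276) + 119) = 1/((6908 + 76176 - 55476) + 119) = 1/(27608 + 119) = 1/27727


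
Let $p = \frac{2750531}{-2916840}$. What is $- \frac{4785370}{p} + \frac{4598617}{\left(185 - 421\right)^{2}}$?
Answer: $\frac{777426251739652427}{153193574576} \approx 5.0748 \cdot 10^{6}$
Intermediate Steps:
$p = - \frac{2750531}{2916840}$ ($p = 2750531 \left(- \frac{1}{2916840}\right) = - \frac{2750531}{2916840} \approx -0.94298$)
$- \frac{4785370}{p} + \frac{4598617}{\left(185 - 421\right)^{2}} = - \frac{4785370}{- \frac{2750531}{2916840}} + \frac{4598617}{\left(185 - 421\right)^{2}} = \left(-4785370\right) \left(- \frac{2916840}{2750531}\right) + \frac{4598617}{\left(-236\right)^{2}} = \frac{13958158630800}{2750531} + \frac{4598617}{55696} = \frac{777426251739652427}{153193574576}$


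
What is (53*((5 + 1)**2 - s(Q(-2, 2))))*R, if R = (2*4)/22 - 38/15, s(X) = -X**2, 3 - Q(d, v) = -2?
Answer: -1157414/165 ≈ -7014.6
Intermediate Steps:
Q(d, v) = 5 (Q(d, v) = 3 - 1*(-2) = 3 + 2 = 5)
R = -358/165 (R = 8*(1/22) - 38*1/15 = 4/11 - 38/15 = -358/165 ≈ -2.1697)
(53*((5 + 1)**2 - s(Q(-2, 2))))*R = (53*((5 + 1)**2 - (-1)*5**2))*(-358/165) = (53*(6**2 - (-1)*25))*(-358/165) = (53*(36 - 1*(-25)))*(-358/165) = (53*(36 + 25))*(-358/165) = (53*61)*(-358/165) = 3233*(-358/165) = -1157414/165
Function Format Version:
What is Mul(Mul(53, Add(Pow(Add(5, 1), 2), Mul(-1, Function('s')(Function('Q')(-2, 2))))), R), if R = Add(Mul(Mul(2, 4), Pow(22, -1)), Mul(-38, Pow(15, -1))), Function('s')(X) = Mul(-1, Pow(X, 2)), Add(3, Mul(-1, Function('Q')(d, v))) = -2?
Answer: Rational(-1157414, 165) ≈ -7014.6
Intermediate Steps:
Function('Q')(d, v) = 5 (Function('Q')(d, v) = Add(3, Mul(-1, -2)) = Add(3, 2) = 5)
R = Rational(-358, 165) (R = Add(Mul(8, Rational(1, 22)), Mul(-38, Rational(1, 15))) = Add(Rational(4, 11), Rational(-38, 15)) = Rational(-358, 165) ≈ -2.1697)
Mul(Mul(53, Add(Pow(Add(5, 1), 2), Mul(-1, Function('s')(Function('Q')(-2, 2))))), R) = Mul(Mul(53, Add(Pow(Add(5, 1), 2), Mul(-1, Mul(-1, Pow(5, 2))))), Rational(-358, 165)) = Mul(Mul(53, Add(Pow(6, 2), Mul(-1, Mul(-1, 25)))), Rational(-358, 165)) = Mul(Mul(53, Add(36, Mul(-1, -25))), Rational(-358, 165)) = Mul(Mul(53, Add(36, 25)), Rational(-358, 165)) = Mul(Mul(53, 61), Rational(-358, 165)) = Mul(3233, Rational(-358, 165)) = Rational(-1157414, 165)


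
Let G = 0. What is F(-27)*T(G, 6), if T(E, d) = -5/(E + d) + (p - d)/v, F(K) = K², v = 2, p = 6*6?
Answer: 20655/2 ≈ 10328.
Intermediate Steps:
p = 36
T(E, d) = 18 - 5/(E + d) - d/2 (T(E, d) = -5/(E + d) + (36 - d)/2 = -5/(E + d) + (36 - d)*(½) = -5/(E + d) + (18 - d/2) = 18 - 5/(E + d) - d/2)
F(-27)*T(G, 6) = (-27)²*((-10 - 1*6² + 36*0 + 36*6 - 1*0*6)/(2*(0 + 6))) = 729*((½)*(-10 - 1*36 + 0 + 216 + 0)/6) = 729*((½)*(⅙)*(-10 - 36 + 0 + 216 + 0)) = 729*((½)*(⅙)*170) = 729*(85/6) = 20655/2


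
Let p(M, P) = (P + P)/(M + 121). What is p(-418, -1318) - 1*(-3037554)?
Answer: 902156174/297 ≈ 3.0376e+6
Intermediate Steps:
p(M, P) = 2*P/(121 + M) (p(M, P) = (2*P)/(121 + M) = 2*P/(121 + M))
p(-418, -1318) - 1*(-3037554) = 2*(-1318)/(121 - 418) - 1*(-3037554) = 2*(-1318)/(-297) + 3037554 = 2*(-1318)*(-1/297) + 3037554 = 2636/297 + 3037554 = 902156174/297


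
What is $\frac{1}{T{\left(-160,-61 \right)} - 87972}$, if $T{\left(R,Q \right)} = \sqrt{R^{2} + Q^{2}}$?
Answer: $- \frac{87972}{7739043463} - \frac{\sqrt{29321}}{7739043463} \approx -1.1389 \cdot 10^{-5}$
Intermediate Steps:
$T{\left(R,Q \right)} = \sqrt{Q^{2} + R^{2}}$
$\frac{1}{T{\left(-160,-61 \right)} - 87972} = \frac{1}{\sqrt{\left(-61\right)^{2} + \left(-160\right)^{2}} - 87972} = \frac{1}{\sqrt{3721 + 25600} - 87972} = \frac{1}{\sqrt{29321} - 87972} = \frac{1}{-87972 + \sqrt{29321}}$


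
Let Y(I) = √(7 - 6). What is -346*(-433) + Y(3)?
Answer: 149819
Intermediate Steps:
Y(I) = 1 (Y(I) = √1 = 1)
-346*(-433) + Y(3) = -346*(-433) + 1 = 149818 + 1 = 149819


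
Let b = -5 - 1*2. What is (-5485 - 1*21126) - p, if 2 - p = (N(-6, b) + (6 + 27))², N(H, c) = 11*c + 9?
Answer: -25388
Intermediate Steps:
b = -7 (b = -5 - 2 = -7)
N(H, c) = 9 + 11*c
p = -1223 (p = 2 - ((9 + 11*(-7)) + (6 + 27))² = 2 - ((9 - 77) + 33)² = 2 - (-68 + 33)² = 2 - 1*(-35)² = 2 - 1*1225 = 2 - 1225 = -1223)
(-5485 - 1*21126) - p = (-5485 - 1*21126) - 1*(-1223) = (-5485 - 21126) + 1223 = -26611 + 1223 = -25388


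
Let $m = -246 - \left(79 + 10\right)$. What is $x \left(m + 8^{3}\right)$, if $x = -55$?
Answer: $-9735$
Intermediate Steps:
$m = -335$ ($m = -246 - 89 = -335$)
$x \left(m + 8^{3}\right) = - 55 \left(-335 + 8^{3}\right) = - 55 \left(-335 + 512\right) = \left(-55\right) 177 = -9735$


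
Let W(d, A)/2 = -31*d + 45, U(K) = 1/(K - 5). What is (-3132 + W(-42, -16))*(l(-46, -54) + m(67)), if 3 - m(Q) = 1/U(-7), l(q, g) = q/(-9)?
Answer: -26426/3 ≈ -8808.7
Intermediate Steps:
l(q, g) = -q/9 (l(q, g) = q*(-1/9) = -q/9)
U(K) = 1/(-5 + K)
m(Q) = 15 (m(Q) = 3 - 1/(1/(-5 - 7)) = 3 - 1/(1/(-12)) = 3 - 1/(-1/12) = 3 - 1*(-12) = 3 + 12 = 15)
W(d, A) = 90 - 62*d (W(d, A) = 2*(-31*d + 45) = 2*(45 - 31*d) = 90 - 62*d)
(-3132 + W(-42, -16))*(l(-46, -54) + m(67)) = (-3132 + (90 - 62*(-42)))*(-1/9*(-46) + 15) = (-3132 + (90 + 2604))*(46/9 + 15) = (-3132 + 2694)*(181/9) = -438*181/9 = -26426/3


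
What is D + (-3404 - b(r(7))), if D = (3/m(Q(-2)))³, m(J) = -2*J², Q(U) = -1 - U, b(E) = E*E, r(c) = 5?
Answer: -27459/8 ≈ -3432.4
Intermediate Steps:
b(E) = E²
D = -27/8 (D = (3/((-2*(-1 - 1*(-2))²)))³ = (3/((-2*(-1 + 2)²)))³ = (3/((-2*1²)))³ = (3/((-2*1)))³ = (3/(-2))³ = (3*(-½))³ = (-3/2)³ = -27/8 ≈ -3.3750)
D + (-3404 - b(r(7))) = -27/8 + (-3404 - 1*5²) = -27/8 + (-3404 - 1*25) = -27/8 + (-3404 - 25) = -27/8 - 3429 = -27459/8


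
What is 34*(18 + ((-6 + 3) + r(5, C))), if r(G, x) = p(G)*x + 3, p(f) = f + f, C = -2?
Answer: -68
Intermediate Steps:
p(f) = 2*f
r(G, x) = 3 + 2*G*x (r(G, x) = (2*G)*x + 3 = 2*G*x + 3 = 3 + 2*G*x)
34*(18 + ((-6 + 3) + r(5, C))) = 34*(18 + ((-6 + 3) + (3 + 2*5*(-2)))) = 34*(18 + (-3 + (3 - 20))) = 34*(18 + (-3 - 17)) = 34*(18 - 20) = 34*(-2) = -68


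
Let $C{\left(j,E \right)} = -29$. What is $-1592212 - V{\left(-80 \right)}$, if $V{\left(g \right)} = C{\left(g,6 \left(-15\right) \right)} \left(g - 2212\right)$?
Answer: $-1658680$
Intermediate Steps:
$V{\left(g \right)} = 64148 - 29 g$ ($V{\left(g \right)} = - 29 \left(g - 2212\right) = - 29 \left(-2212 + g\right) = 64148 - 29 g$)
$-1592212 - V{\left(-80 \right)} = -1592212 - \left(64148 - -2320\right) = -1592212 - \left(64148 + 2320\right) = -1592212 - 66468 = -1658680$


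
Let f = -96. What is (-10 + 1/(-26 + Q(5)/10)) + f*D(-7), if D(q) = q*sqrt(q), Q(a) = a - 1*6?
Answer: -2620/261 + 672*I*sqrt(7) ≈ -10.038 + 1777.9*I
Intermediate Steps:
Q(a) = -6 + a (Q(a) = a - 6 = -6 + a)
D(q) = q**(3/2)
(-10 + 1/(-26 + Q(5)/10)) + f*D(-7) = (-10 + 1/(-26 + (-6 + 5)/10)) - (-672)*I*sqrt(7) = (-10 + 1/(-26 - 1*1/10)) - (-672)*I*sqrt(7) = (-10 + 1/(-26 - 1/10)) + 672*I*sqrt(7) = (-10 + 1/(-261/10)) + 672*I*sqrt(7) = (-10 - 10/261) + 672*I*sqrt(7) = -2620/261 + 672*I*sqrt(7)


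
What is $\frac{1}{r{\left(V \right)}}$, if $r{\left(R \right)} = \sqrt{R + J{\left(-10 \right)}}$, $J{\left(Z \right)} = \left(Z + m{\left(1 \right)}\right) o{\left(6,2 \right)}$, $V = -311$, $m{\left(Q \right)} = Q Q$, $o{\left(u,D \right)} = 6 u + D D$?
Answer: $- \frac{i \sqrt{671}}{671} \approx - 0.038605 i$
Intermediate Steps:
$o{\left(u,D \right)} = D^{2} + 6 u$ ($o{\left(u,D \right)} = 6 u + D^{2} = D^{2} + 6 u$)
$m{\left(Q \right)} = Q^{2}$
$J{\left(Z \right)} = 40 + 40 Z$ ($J{\left(Z \right)} = \left(Z + 1^{2}\right) \left(2^{2} + 6 \cdot 6\right) = \left(Z + 1\right) \left(4 + 36\right) = \left(1 + Z\right) 40 = 40 + 40 Z$)
$r{\left(R \right)} = \sqrt{-360 + R}$ ($r{\left(R \right)} = \sqrt{R + \left(40 + 40 \left(-10\right)\right)} = \sqrt{R + \left(40 - 400\right)} = \sqrt{R - 360} = \sqrt{-360 + R}$)
$\frac{1}{r{\left(V \right)}} = \frac{1}{\sqrt{-360 - 311}} = \frac{1}{\sqrt{-671}} = \frac{1}{i \sqrt{671}} = - \frac{i \sqrt{671}}{671}$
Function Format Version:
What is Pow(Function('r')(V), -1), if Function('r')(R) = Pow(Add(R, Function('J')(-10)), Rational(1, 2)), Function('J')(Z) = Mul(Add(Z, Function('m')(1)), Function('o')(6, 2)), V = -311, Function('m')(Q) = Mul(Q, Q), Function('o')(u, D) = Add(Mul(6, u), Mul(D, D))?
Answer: Mul(Rational(-1, 671), I, Pow(671, Rational(1, 2))) ≈ Mul(-0.038605, I)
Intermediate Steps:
Function('o')(u, D) = Add(Pow(D, 2), Mul(6, u)) (Function('o')(u, D) = Add(Mul(6, u), Pow(D, 2)) = Add(Pow(D, 2), Mul(6, u)))
Function('m')(Q) = Pow(Q, 2)
Function('J')(Z) = Add(40, Mul(40, Z)) (Function('J')(Z) = Mul(Add(Z, Pow(1, 2)), Add(Pow(2, 2), Mul(6, 6))) = Mul(Add(Z, 1), Add(4, 36)) = Mul(Add(1, Z), 40) = Add(40, Mul(40, Z)))
Function('r')(R) = Pow(Add(-360, R), Rational(1, 2)) (Function('r')(R) = Pow(Add(R, Add(40, Mul(40, -10))), Rational(1, 2)) = Pow(Add(R, Add(40, -400)), Rational(1, 2)) = Pow(Add(R, -360), Rational(1, 2)) = Pow(Add(-360, R), Rational(1, 2)))
Pow(Function('r')(V), -1) = Pow(Pow(Add(-360, -311), Rational(1, 2)), -1) = Pow(Pow(-671, Rational(1, 2)), -1) = Pow(Mul(I, Pow(671, Rational(1, 2))), -1) = Mul(Rational(-1, 671), I, Pow(671, Rational(1, 2)))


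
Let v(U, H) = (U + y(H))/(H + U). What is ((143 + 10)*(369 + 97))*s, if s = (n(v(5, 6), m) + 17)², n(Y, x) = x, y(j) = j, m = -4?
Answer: 12049362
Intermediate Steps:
v(U, H) = 1 (v(U, H) = (U + H)/(H + U) = (H + U)/(H + U) = 1)
s = 169 (s = (-4 + 17)² = 13² = 169)
((143 + 10)*(369 + 97))*s = ((143 + 10)*(369 + 97))*169 = (153*466)*169 = 71298*169 = 12049362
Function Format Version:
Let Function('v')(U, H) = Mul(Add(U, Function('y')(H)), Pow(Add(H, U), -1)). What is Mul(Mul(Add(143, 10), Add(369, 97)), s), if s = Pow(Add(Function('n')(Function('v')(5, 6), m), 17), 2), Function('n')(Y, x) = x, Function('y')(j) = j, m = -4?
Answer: 12049362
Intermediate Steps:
Function('v')(U, H) = 1 (Function('v')(U, H) = Mul(Add(U, H), Pow(Add(H, U), -1)) = Mul(Add(H, U), Pow(Add(H, U), -1)) = 1)
s = 169 (s = Pow(Add(-4, 17), 2) = Pow(13, 2) = 169)
Mul(Mul(Add(143, 10), Add(369, 97)), s) = Mul(Mul(Add(143, 10), Add(369, 97)), 169) = Mul(Mul(153, 466), 169) = Mul(71298, 169) = 12049362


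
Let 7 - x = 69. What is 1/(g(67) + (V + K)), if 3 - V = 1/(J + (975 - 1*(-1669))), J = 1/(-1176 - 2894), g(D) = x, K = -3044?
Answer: -10761079/33391632207 ≈ -0.00032227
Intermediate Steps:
x = -62 (x = 7 - 1*69 = 7 - 69 = -62)
g(D) = -62
J = -1/4070 (J = 1/(-4070) = -1/4070 ≈ -0.00024570)
V = 32279167/10761079 (V = 3 - 1/(-1/4070 + (975 - 1*(-1669))) = 3 - 1/(-1/4070 + (975 + 1669)) = 3 - 1/(-1/4070 + 2644) = 3 - 1/10761079/4070 = 3 - 1*4070/10761079 = 3 - 4070/10761079 = 32279167/10761079 ≈ 2.9996)
1/(g(67) + (V + K)) = 1/(-62 + (32279167/10761079 - 3044)) = 1/(-62 - 32724445309/10761079) = 1/(-33391632207/10761079) = -10761079/33391632207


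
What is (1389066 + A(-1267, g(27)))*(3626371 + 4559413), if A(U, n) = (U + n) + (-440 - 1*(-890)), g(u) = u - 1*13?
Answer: 11364021053192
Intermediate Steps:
g(u) = -13 + u (g(u) = u - 13 = -13 + u)
A(U, n) = 450 + U + n (A(U, n) = (U + n) + (-440 + 890) = (U + n) + 450 = 450 + U + n)
(1389066 + A(-1267, g(27)))*(3626371 + 4559413) = (1389066 + (450 - 1267 + (-13 + 27)))*(3626371 + 4559413) = (1389066 + (450 - 1267 + 14))*8185784 = (1389066 - 803)*8185784 = 1388263*8185784 = 11364021053192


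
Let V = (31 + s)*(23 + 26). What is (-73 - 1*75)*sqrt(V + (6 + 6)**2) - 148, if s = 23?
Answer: -148 - 444*sqrt(310) ≈ -7965.4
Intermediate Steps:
V = 2646 (V = (31 + 23)*(23 + 26) = 54*49 = 2646)
(-73 - 1*75)*sqrt(V + (6 + 6)**2) - 148 = (-73 - 1*75)*sqrt(2646 + (6 + 6)**2) - 148 = (-73 - 75)*sqrt(2646 + 12**2) - 148 = -148*sqrt(2646 + 144) - 148 = -444*sqrt(310) - 148 = -148 - 444*sqrt(310)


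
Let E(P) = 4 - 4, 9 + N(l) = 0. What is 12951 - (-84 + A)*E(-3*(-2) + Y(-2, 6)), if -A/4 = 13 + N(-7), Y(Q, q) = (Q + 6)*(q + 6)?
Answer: 12951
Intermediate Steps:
N(l) = -9 (N(l) = -9 + 0 = -9)
Y(Q, q) = (6 + Q)*(6 + q)
A = -16 (A = -4*(13 - 9) = -4*4 = -16)
E(P) = 0
12951 - (-84 + A)*E(-3*(-2) + Y(-2, 6)) = 12951 - (-84 - 16)*0 = 12951 - (-100)*0 = 12951 - 1*0 = 12951 + 0 = 12951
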